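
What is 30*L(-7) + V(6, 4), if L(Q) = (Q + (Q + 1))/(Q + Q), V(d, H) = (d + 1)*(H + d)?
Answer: 685/7 ≈ 97.857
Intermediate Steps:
V(d, H) = (1 + d)*(H + d)
L(Q) = (1 + 2*Q)/(2*Q) (L(Q) = (Q + (1 + Q))/((2*Q)) = (1 + 2*Q)*(1/(2*Q)) = (1 + 2*Q)/(2*Q))
30*L(-7) + V(6, 4) = 30*((½ - 7)/(-7)) + (4 + 6 + 6² + 4*6) = 30*(-⅐*(-13/2)) + (4 + 6 + 36 + 24) = 30*(13/14) + 70 = 195/7 + 70 = 685/7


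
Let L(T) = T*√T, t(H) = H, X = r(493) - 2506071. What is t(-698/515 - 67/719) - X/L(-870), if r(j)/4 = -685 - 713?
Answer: -536367/370285 + 837221*I*√870/252300 ≈ -1.4485 + 97.877*I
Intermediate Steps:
r(j) = -5592 (r(j) = 4*(-685 - 713) = 4*(-1398) = -5592)
X = -2511663 (X = -5592 - 2506071 = -2511663)
L(T) = T^(3/2)
t(-698/515 - 67/719) - X/L(-870) = (-698/515 - 67/719) - (-2511663)/((-870)^(3/2)) = (-698*1/515 - 67*1/719) - (-2511663)/((-870*I*√870)) = (-698/515 - 67/719) - (-2511663)*I*√870/756900 = -536367/370285 - (-837221)*I*√870/252300 = -536367/370285 + 837221*I*√870/252300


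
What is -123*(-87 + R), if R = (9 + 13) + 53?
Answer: 1476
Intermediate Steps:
R = 75 (R = 22 + 53 = 75)
-123*(-87 + R) = -123*(-87 + 75) = -123*(-12) = 1476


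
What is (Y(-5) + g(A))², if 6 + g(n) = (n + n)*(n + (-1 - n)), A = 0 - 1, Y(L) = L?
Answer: 81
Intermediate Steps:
A = -1
g(n) = -6 - 2*n (g(n) = -6 + (n + n)*(n + (-1 - n)) = -6 + (2*n)*(-1) = -6 - 2*n)
(Y(-5) + g(A))² = (-5 + (-6 - 2*(-1)))² = (-5 + (-6 + 2))² = (-5 - 4)² = (-9)² = 81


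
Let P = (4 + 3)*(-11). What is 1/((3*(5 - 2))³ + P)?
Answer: 1/652 ≈ 0.0015337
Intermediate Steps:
P = -77 (P = 7*(-11) = -77)
1/((3*(5 - 2))³ + P) = 1/((3*(5 - 2))³ - 77) = 1/((3*3)³ - 77) = 1/(9³ - 77) = 1/(729 - 77) = 1/652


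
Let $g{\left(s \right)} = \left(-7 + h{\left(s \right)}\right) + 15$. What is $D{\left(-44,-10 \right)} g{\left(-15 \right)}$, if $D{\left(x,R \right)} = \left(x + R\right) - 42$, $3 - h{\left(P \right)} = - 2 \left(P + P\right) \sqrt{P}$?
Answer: $-1056 + 5760 i \sqrt{15} \approx -1056.0 + 22308.0 i$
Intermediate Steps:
$h{\left(P \right)} = 3 + 4 P^{\frac{3}{2}}$ ($h{\left(P \right)} = 3 - - 2 \left(P + P\right) \sqrt{P} = 3 - - 2 \cdot 2 P \sqrt{P} = 3 - - 4 P \sqrt{P} = 3 - - 4 P^{\frac{3}{2}} = 3 + 4 P^{\frac{3}{2}}$)
$D{\left(x,R \right)} = -42 + R + x$ ($D{\left(x,R \right)} = \left(R + x\right) - 42 = -42 + R + x$)
$g{\left(s \right)} = 11 + 4 s^{\frac{3}{2}}$ ($g{\left(s \right)} = \left(-7 + \left(3 + 4 s^{\frac{3}{2}}\right)\right) + 15 = \left(-4 + 4 s^{\frac{3}{2}}\right) + 15 = 11 + 4 s^{\frac{3}{2}}$)
$D{\left(-44,-10 \right)} g{\left(-15 \right)} = \left(-42 - 10 - 44\right) \left(11 + 4 \left(-15\right)^{\frac{3}{2}}\right) = - 96 \left(11 + 4 \left(- 15 i \sqrt{15}\right)\right) = - 96 \left(11 - 60 i \sqrt{15}\right) = -1056 + 5760 i \sqrt{15}$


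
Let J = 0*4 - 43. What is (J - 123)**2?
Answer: 27556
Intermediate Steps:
J = -43 (J = 0 - 43 = -43)
(J - 123)**2 = (-43 - 123)**2 = (-166)**2 = 27556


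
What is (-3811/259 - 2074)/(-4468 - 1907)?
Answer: 14621/44625 ≈ 0.32764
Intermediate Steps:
(-3811/259 - 2074)/(-4468 - 1907) = (-3811*1/259 - 2074)/(-6375) = (-103/7 - 2074)*(-1/6375) = -14621/7*(-1/6375) = 14621/44625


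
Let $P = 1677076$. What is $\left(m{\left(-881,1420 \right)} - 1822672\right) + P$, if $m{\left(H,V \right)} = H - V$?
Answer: $-147897$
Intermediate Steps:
$\left(m{\left(-881,1420 \right)} - 1822672\right) + P = \left(\left(-881 - 1420\right) - 1822672\right) + 1677076 = \left(-2301 - 1822672\right) + 1677076 = -1824973 + 1677076 = -147897$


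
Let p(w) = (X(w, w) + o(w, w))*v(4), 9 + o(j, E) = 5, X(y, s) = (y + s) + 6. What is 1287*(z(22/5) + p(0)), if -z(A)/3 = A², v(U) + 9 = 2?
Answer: -2319174/25 ≈ -92767.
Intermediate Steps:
X(y, s) = 6 + s + y (X(y, s) = (s + y) + 6 = 6 + s + y)
v(U) = -7 (v(U) = -9 + 2 = -7)
o(j, E) = -4 (o(j, E) = -9 + 5 = -4)
z(A) = -3*A²
p(w) = -14 - 14*w (p(w) = ((6 + w + w) - 4)*(-7) = ((6 + 2*w) - 4)*(-7) = (2 + 2*w)*(-7) = -14 - 14*w)
1287*(z(22/5) + p(0)) = 1287*(-3*(22/5)² + (-14 - 14*0)) = 1287*(-3*(22*(⅕))² + (-14 + 0)) = 1287*(-3*(22/5)² - 14) = 1287*(-3*484/25 - 14) = 1287*(-1452/25 - 14) = 1287*(-1802/25) = -2319174/25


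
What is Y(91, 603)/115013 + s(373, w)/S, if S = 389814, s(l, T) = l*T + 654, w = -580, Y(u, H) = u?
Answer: -12385610422/22416838791 ≈ -0.55251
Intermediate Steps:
s(l, T) = 654 + T*l (s(l, T) = T*l + 654 = 654 + T*l)
Y(91, 603)/115013 + s(373, w)/S = 91/115013 + (654 - 580*373)/389814 = 91*(1/115013) + (654 - 216340)*(1/389814) = 91/115013 - 215686*1/389814 = 91/115013 - 107843/194907 = -12385610422/22416838791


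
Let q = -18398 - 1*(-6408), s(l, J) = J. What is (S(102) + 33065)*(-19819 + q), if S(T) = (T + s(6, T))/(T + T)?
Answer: -1051796394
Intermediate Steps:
q = -11990 (q = -18398 + 6408 = -11990)
S(T) = 1 (S(T) = (T + T)/(T + T) = (2*T)/((2*T)) = (2*T)*(1/(2*T)) = 1)
(S(102) + 33065)*(-19819 + q) = (1 + 33065)*(-19819 - 11990) = 33066*(-31809) = -1051796394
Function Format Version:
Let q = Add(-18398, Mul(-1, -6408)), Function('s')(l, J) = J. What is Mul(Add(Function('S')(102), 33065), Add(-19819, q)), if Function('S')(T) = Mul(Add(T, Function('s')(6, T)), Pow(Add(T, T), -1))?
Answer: -1051796394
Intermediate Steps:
q = -11990 (q = Add(-18398, 6408) = -11990)
Function('S')(T) = 1 (Function('S')(T) = Mul(Add(T, T), Pow(Add(T, T), -1)) = Mul(Mul(2, T), Pow(Mul(2, T), -1)) = Mul(Mul(2, T), Mul(Rational(1, 2), Pow(T, -1))) = 1)
Mul(Add(Function('S')(102), 33065), Add(-19819, q)) = Mul(Add(1, 33065), Add(-19819, -11990)) = Mul(33066, -31809) = -1051796394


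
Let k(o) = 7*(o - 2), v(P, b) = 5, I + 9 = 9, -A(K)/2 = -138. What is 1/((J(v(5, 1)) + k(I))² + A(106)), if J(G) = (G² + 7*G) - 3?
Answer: 1/2125 ≈ 0.00047059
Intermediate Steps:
A(K) = 276 (A(K) = -2*(-138) = 276)
I = 0 (I = -9 + 9 = 0)
J(G) = -3 + G² + 7*G
k(o) = -14 + 7*o (k(o) = 7*(-2 + o) = -14 + 7*o)
1/((J(v(5, 1)) + k(I))² + A(106)) = 1/(((-3 + 5² + 7*5) + (-14 + 7*0))² + 276) = 1/(((-3 + 25 + 35) + (-14 + 0))² + 276) = 1/((57 - 14)² + 276) = 1/(43² + 276) = 1/(1849 + 276) = 1/2125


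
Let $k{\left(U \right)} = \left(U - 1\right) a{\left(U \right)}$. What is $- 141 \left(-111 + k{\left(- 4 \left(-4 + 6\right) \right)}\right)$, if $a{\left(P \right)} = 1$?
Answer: $16920$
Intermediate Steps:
$k{\left(U \right)} = -1 + U$ ($k{\left(U \right)} = \left(U - 1\right) 1 = \left(-1 + U\right) 1 = -1 + U$)
$- 141 \left(-111 + k{\left(- 4 \left(-4 + 6\right) \right)}\right) = - 141 \left(-111 - \left(1 + 4 \left(-4 + 6\right)\right)\right) = - 141 \left(-111 - 9\right) = \left(-141\right) \left(-120\right) = 16920$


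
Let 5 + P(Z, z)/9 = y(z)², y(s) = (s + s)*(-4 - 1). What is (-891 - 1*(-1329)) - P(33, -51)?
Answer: -2340417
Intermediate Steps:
y(s) = -10*s (y(s) = (2*s)*(-5) = -10*s)
P(Z, z) = -45 + 900*z² (P(Z, z) = -45 + 9*(-10*z)² = -45 + 9*(100*z²) = -45 + 900*z²)
(-891 - 1*(-1329)) - P(33, -51) = (-891 - 1*(-1329)) - (-45 + 900*(-51)²) = (-891 + 1329) - (-45 + 900*2601) = 438 - (-45 + 2340900) = 438 - 1*2340855 = 438 - 2340855 = -2340417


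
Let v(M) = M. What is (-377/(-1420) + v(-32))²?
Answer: 2030673969/2016400 ≈ 1007.1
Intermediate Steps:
(-377/(-1420) + v(-32))² = (-377/(-1420) - 32)² = (-377*(-1/1420) - 32)² = (377/1420 - 32)² = (-45063/1420)² = 2030673969/2016400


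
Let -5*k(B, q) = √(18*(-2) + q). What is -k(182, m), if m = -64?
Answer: 2*I ≈ 2.0*I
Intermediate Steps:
k(B, q) = -√(-36 + q)/5 (k(B, q) = -√(18*(-2) + q)/5 = -√(-36 + q)/5)
-k(182, m) = -(-1)*√(-36 - 64)/5 = -(-1)*√(-100)/5 = -(-1)*10*I/5 = -(-2)*I = 2*I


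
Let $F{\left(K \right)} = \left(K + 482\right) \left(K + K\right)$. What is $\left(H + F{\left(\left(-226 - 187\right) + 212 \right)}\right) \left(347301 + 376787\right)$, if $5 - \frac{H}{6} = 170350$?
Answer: $-821863050816$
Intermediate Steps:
$H = -1022070$ ($H = 30 - 1022100 = -1022070$)
$F{\left(K \right)} = 2 K \left(482 + K\right)$ ($F{\left(K \right)} = \left(482 + K\right) 2 K = 2 K \left(482 + K\right)$)
$\left(H + F{\left(\left(-226 - 187\right) + 212 \right)}\right) \left(347301 + 376787\right) = \left(-1022070 + 2 \left(\left(-226 - 187\right) + 212\right) \left(482 + \left(\left(-226 - 187\right) + 212\right)\right)\right) \left(347301 + 376787\right) = \left(-1022070 + 2 \left(-413 + 212\right) \left(482 + \left(-413 + 212\right)\right)\right) 724088 = \left(-1022070 + 2 \left(-201\right) \left(482 - 201\right)\right) 724088 = \left(-1022070 + 2 \left(-201\right) 281\right) 724088 = \left(-1022070 - 112962\right) 724088 = \left(-1135032\right) 724088 = -821863050816$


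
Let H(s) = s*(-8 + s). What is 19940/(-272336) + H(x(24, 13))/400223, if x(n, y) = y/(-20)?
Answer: -199472885271/2724878273200 ≈ -0.073204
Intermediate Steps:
x(n, y) = -y/20 (x(n, y) = y*(-1/20) = -y/20)
19940/(-272336) + H(x(24, 13))/400223 = 19940/(-272336) + ((-1/20*13)*(-8 - 1/20*13))/400223 = 19940*(-1/272336) - 13*(-8 - 13/20)/20*(1/400223) = -4985/68084 - 13/20*(-173/20)*(1/400223) = -4985/68084 + (2249/400)*(1/400223) = -4985/68084 + 2249/160089200 = -199472885271/2724878273200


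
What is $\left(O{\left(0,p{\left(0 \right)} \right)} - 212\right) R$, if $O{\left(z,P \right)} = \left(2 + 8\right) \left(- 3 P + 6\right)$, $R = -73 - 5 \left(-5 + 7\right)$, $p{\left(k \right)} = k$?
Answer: $12616$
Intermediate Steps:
$R = -83$ ($R = -73 - 5 \cdot 2 = -73 - 10 = -83$)
$O{\left(z,P \right)} = 60 - 30 P$ ($O{\left(z,P \right)} = 10 \left(6 - 3 P\right) = 60 - 30 P$)
$\left(O{\left(0,p{\left(0 \right)} \right)} - 212\right) R = \left(\left(60 - 0\right) - 212\right) \left(-83\right) = \left(\left(60 + 0\right) - 212\right) \left(-83\right) = \left(60 - 212\right) \left(-83\right) = \left(-152\right) \left(-83\right) = 12616$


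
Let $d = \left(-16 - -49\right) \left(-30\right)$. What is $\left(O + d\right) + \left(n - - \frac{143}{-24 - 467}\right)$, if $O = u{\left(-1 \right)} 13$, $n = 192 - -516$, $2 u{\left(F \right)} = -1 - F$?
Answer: $- \frac{138605}{491} \approx -282.29$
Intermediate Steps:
$u{\left(F \right)} = - \frac{1}{2} - \frac{F}{2}$ ($u{\left(F \right)} = \frac{-1 - F}{2} = - \frac{1}{2} - \frac{F}{2}$)
$n = 708$ ($n = 192 + 516 = 708$)
$d = -990$ ($d = \left(-16 + 49\right) \left(-30\right) = 33 \left(-30\right) = -990$)
$O = 0$ ($O = \left(- \frac{1}{2} - - \frac{1}{2}\right) 13 = \left(- \frac{1}{2} + \frac{1}{2}\right) 13 = 0 \cdot 13 = 0$)
$\left(O + d\right) + \left(n - - \frac{143}{-24 - 467}\right) = \left(0 - 990\right) + \left(708 - - \frac{143}{-24 - 467}\right) = -990 + \left(708 - - \frac{143}{-491}\right) = -990 + \left(708 - \left(-143\right) \left(- \frac{1}{491}\right)\right) = -990 + \left(708 - \frac{143}{491}\right) = -990 + \frac{347485}{491} = - \frac{138605}{491}$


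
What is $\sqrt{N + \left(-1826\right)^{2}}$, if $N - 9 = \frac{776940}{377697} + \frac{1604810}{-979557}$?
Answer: $\frac{5 \sqrt{2028461413012747954021773951}}{123325246743} \approx 1826.0$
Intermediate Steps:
$N = \frac{1161568918357}{123325246743}$ ($N = 9 + \left(\frac{776940}{377697} + \frac{1604810}{-979557}\right) = 9 + \left(776940 \cdot \frac{1}{377697} + 1604810 \left(- \frac{1}{979557}\right)\right) = 9 + \left(\frac{258980}{125899} - \frac{1604810}{979557}\right) = 9 + \frac{51641697670}{123325246743} = \frac{1161568918357}{123325246743} \approx 9.4187$)
$\sqrt{N + \left(-1826\right)^{2}} = \sqrt{\frac{1161568918357}{123325246743} + \left(-1826\right)^{2}} = \sqrt{\frac{1161568918357}{123325246743} + 3334276} = \sqrt{\frac{411201571978181425}{123325246743}} = \frac{5 \sqrt{2028461413012747954021773951}}{123325246743}$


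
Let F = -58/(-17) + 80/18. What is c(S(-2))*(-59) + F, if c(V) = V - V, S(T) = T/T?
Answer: 1202/153 ≈ 7.8562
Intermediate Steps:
S(T) = 1
F = 1202/153 (F = -58*(-1/17) + 80*(1/18) = 58/17 + 40/9 = 1202/153 ≈ 7.8562)
c(V) = 0
c(S(-2))*(-59) + F = 0*(-59) + 1202/153 = 0 + 1202/153 = 1202/153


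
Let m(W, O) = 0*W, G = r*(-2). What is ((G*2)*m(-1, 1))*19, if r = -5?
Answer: 0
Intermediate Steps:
G = 10 (G = -5*(-2) = 10)
m(W, O) = 0
((G*2)*m(-1, 1))*19 = ((10*2)*0)*19 = (20*0)*19 = 0*19 = 0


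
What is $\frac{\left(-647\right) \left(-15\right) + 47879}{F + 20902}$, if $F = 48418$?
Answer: $\frac{7198}{8665} \approx 0.8307$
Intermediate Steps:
$\frac{\left(-647\right) \left(-15\right) + 47879}{F + 20902} = \frac{\left(-647\right) \left(-15\right) + 47879}{48418 + 20902} = \frac{9705 + 47879}{69320} = 57584 \cdot \frac{1}{69320} = \frac{7198}{8665}$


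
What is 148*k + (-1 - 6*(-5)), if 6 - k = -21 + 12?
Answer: 2249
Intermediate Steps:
k = 15 (k = 6 - (-21 + 12) = 6 - 1*(-9) = 6 + 9 = 15)
148*k + (-1 - 6*(-5)) = 148*15 + (-1 - 6*(-5)) = 2220 + (-1 + 30) = 2220 + 29 = 2249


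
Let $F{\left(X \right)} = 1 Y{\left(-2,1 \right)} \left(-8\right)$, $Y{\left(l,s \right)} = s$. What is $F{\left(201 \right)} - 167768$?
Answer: $-167776$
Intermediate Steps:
$F{\left(X \right)} = -8$ ($F{\left(X \right)} = 1 \cdot 1 \left(-8\right) = 1 \left(-8\right) = -8$)
$F{\left(201 \right)} - 167768 = -8 - 167768 = -167776$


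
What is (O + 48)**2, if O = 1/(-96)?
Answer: 21224449/9216 ≈ 2303.0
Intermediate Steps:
O = -1/96 ≈ -0.010417
(O + 48)**2 = (-1/96 + 48)**2 = (4607/96)**2 = 21224449/9216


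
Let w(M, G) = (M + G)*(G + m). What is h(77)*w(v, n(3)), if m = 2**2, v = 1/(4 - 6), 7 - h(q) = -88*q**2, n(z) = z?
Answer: 18261565/2 ≈ 9.1308e+6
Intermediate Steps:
h(q) = 7 + 88*q**2 (h(q) = 7 - (-88)*q**2 = 7 + 88*q**2)
v = -1/2 (v = 1/(-2) = -1/2 ≈ -0.50000)
m = 4
w(M, G) = (4 + G)*(G + M) (w(M, G) = (M + G)*(G + 4) = (G + M)*(4 + G) = (4 + G)*(G + M))
h(77)*w(v, n(3)) = (7 + 88*77**2)*(3**2 + 4*3 + 4*(-1/2) + 3*(-1/2)) = (7 + 88*5929)*(9 + 12 - 2 - 3/2) = (7 + 521752)*(35/2) = 521759*(35/2) = 18261565/2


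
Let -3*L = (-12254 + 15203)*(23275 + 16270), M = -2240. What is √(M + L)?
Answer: 5*I*√1554999 ≈ 6235.0*I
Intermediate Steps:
L = -38872735 (L = -(-12254 + 15203)*(23275 + 16270)/3 = -983*39545 = -⅓*116618205 = -38872735)
√(M + L) = √(-2240 - 38872735) = √(-38874975) = 5*I*√1554999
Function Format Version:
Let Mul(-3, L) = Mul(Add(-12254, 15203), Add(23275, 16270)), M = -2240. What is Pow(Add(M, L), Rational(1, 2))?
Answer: Mul(5, I, Pow(1554999, Rational(1, 2))) ≈ Mul(6235.0, I)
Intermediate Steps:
L = -38872735 (L = Mul(Rational(-1, 3), Mul(Add(-12254, 15203), Add(23275, 16270))) = Mul(Rational(-1, 3), Mul(2949, 39545)) = Mul(Rational(-1, 3), 116618205) = -38872735)
Pow(Add(M, L), Rational(1, 2)) = Pow(Add(-2240, -38872735), Rational(1, 2)) = Pow(-38874975, Rational(1, 2)) = Mul(5, I, Pow(1554999, Rational(1, 2)))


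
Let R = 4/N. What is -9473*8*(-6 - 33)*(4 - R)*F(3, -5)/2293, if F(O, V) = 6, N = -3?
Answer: 94578432/2293 ≈ 41247.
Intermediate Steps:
R = -4/3 (R = 4/(-3) = 4*(-1/3) = -4/3 ≈ -1.3333)
-9473*8*(-6 - 33)*(4 - R)*F(3, -5)/2293 = -9473/((2293/(((-1*6)*(4 - 1*(-4/3)))))/(((-6 - 33)*(-8)))) = -9473/((2293/((-6*(4 + 4/3))))/((-39*(-8)))) = -9473/((2293/((-6*16/3)))/312) = -9473/((2293/(-32))*(1/312)) = -9473/((2293*(-1/32))*(1/312)) = -9473/((-2293/32*1/312)) = -9473/(-2293/9984) = -9473*(-9984/2293) = 94578432/2293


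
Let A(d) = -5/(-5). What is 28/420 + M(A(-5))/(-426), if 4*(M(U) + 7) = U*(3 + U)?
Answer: 86/1065 ≈ 0.080751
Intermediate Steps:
A(d) = 1 (A(d) = -5*(-⅕) = 1)
M(U) = -7 + U*(3 + U)/4 (M(U) = -7 + (U*(3 + U))/4 = -7 + U*(3 + U)/4)
28/420 + M(A(-5))/(-426) = 28/420 + (-7 + (¼)*1² + (¾)*1)/(-426) = 28*(1/420) + (-7 + (¼)*1 + ¾)*(-1/426) = 1/15 + (-7 + ¼ + ¾)*(-1/426) = 1/15 - 6*(-1/426) = 1/15 + 1/71 = 86/1065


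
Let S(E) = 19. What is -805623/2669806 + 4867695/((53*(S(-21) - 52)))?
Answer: -4332403450599/1556496898 ≈ -2783.4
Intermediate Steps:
-805623/2669806 + 4867695/((53*(S(-21) - 52))) = -805623/2669806 + 4867695/((53*(19 - 52))) = -805623*1/2669806 + 4867695/((53*(-33))) = -805623/2669806 + 4867695/(-1749) = -805623/2669806 + 4867695*(-1/1749) = -805623/2669806 - 1622565/583 = -4332403450599/1556496898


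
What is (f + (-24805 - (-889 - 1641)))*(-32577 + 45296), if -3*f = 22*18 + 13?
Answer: -855149246/3 ≈ -2.8505e+8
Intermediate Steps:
f = -409/3 (f = -(22*18 + 13)/3 = -(396 + 13)/3 = -1/3*409 = -409/3 ≈ -136.33)
(f + (-24805 - (-889 - 1641)))*(-32577 + 45296) = (-409/3 + (-24805 - (-889 - 1641)))*(-32577 + 45296) = (-409/3 + (-24805 - 1*(-2530)))*12719 = (-409/3 + (-24805 + 2530))*12719 = (-409/3 - 22275)*12719 = -67234/3*12719 = -855149246/3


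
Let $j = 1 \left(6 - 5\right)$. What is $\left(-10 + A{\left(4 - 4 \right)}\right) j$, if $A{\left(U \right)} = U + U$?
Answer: $-10$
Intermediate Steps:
$j = 1$ ($j = 1 \cdot 1 = 1$)
$A{\left(U \right)} = 2 U$
$\left(-10 + A{\left(4 - 4 \right)}\right) j = \left(-10 + 2 \left(4 - 4\right)\right) 1 = \left(-10 + 2 \cdot 0\right) 1 = \left(-10 + 0\right) 1 = \left(-10\right) 1 = -10$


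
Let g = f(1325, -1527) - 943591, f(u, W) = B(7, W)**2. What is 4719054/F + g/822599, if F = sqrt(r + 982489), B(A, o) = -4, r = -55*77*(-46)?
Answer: -943575/822599 + 1573018*sqrt(130811)/130811 ≈ 4348.1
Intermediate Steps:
r = 194810 (r = -4235*(-46) = 194810)
F = 3*sqrt(130811) (F = sqrt(194810 + 982489) = sqrt(1177299) = 3*sqrt(130811) ≈ 1085.0)
f(u, W) = 16 (f(u, W) = (-4)**2 = 16)
g = -943575 (g = 16 - 943591 = -943575)
4719054/F + g/822599 = 4719054/((3*sqrt(130811))) - 943575/822599 = 4719054*(sqrt(130811)/392433) - 943575*1/822599 = 1573018*sqrt(130811)/130811 - 943575/822599 = -943575/822599 + 1573018*sqrt(130811)/130811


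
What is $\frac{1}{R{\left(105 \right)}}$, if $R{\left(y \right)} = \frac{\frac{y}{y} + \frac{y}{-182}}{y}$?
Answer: $\frac{2730}{11} \approx 248.18$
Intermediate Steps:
$R{\left(y \right)} = \frac{1 - \frac{y}{182}}{y}$ ($R{\left(y \right)} = \frac{1 + y \left(- \frac{1}{182}\right)}{y} = \frac{1 - \frac{y}{182}}{y}$)
$\frac{1}{R{\left(105 \right)}} = \frac{1}{\frac{1}{182} \cdot \frac{1}{105} \left(182 - 105\right)} = \frac{1}{\frac{1}{182} \cdot \frac{1}{105} \cdot 77} = \frac{1}{\frac{11}{2730}} = \frac{2730}{11}$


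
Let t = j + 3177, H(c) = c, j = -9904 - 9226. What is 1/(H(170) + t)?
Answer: -1/15783 ≈ -6.3359e-5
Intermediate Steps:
j = -19130
t = -15953 (t = -19130 + 3177 = -15953)
1/(H(170) + t) = 1/(170 - 15953) = 1/(-15783) = -1/15783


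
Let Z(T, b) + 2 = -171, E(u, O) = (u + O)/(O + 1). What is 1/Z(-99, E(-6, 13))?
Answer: -1/173 ≈ -0.0057803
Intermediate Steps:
E(u, O) = (O + u)/(1 + O)
Z(T, b) = -173 (Z(T, b) = -2 - 171 = -173)
1/Z(-99, E(-6, 13)) = 1/(-173) = -1/173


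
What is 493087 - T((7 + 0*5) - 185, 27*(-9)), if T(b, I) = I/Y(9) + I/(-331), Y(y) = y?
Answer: 163220491/331 ≈ 4.9311e+5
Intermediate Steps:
T(b, I) = 322*I/2979 (T(b, I) = I/9 + I/(-331) = I*(1/9) + I*(-1/331) = I/9 - I/331 = 322*I/2979)
493087 - T((7 + 0*5) - 185, 27*(-9)) = 493087 - 322*27*(-9)/2979 = 493087 - 322*(-243)/2979 = 493087 - 1*(-8694/331) = 493087 + 8694/331 = 163220491/331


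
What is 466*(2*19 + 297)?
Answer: 156110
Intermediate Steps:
466*(2*19 + 297) = 466*(38 + 297) = 466*335 = 156110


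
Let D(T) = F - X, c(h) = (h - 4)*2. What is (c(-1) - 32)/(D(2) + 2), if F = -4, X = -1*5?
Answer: -14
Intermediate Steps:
c(h) = -8 + 2*h (c(h) = (-4 + h)*2 = -8 + 2*h)
X = -5
D(T) = 1 (D(T) = -4 - 1*(-5) = -4 + 5 = 1)
(c(-1) - 32)/(D(2) + 2) = ((-8 + 2*(-1)) - 32)/(1 + 2) = ((-8 - 2) - 32)/3 = (-10 - 32)/3 = (⅓)*(-42) = -14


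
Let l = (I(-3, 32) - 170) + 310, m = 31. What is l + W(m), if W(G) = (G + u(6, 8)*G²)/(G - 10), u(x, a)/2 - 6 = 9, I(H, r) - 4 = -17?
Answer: 4504/3 ≈ 1501.3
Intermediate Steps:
I(H, r) = -13 (I(H, r) = 4 - 17 = -13)
u(x, a) = 30 (u(x, a) = 12 + 2*9 = 12 + 18 = 30)
l = 127 (l = (-13 - 170) + 310 = -183 + 310 = 127)
W(G) = (G + 30*G²)/(-10 + G) (W(G) = (G + 30*G²)/(G - 10) = (G + 30*G²)/(-10 + G))
l + W(m) = 127 + 31*(1 + 30*31)/(-10 + 31) = 127 + 31*(1 + 930)/21 = 127 + 31*(1/21)*931 = 127 + 4123/3 = 4504/3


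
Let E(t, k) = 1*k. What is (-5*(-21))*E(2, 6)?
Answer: 630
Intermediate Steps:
E(t, k) = k
(-5*(-21))*E(2, 6) = -5*(-21)*6 = 105*6 = 630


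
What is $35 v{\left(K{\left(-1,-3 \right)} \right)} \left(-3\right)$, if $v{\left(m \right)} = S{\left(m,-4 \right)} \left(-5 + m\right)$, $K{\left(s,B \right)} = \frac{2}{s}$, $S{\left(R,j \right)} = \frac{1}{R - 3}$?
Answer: $-147$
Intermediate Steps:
$S{\left(R,j \right)} = \frac{1}{-3 + R}$
$v{\left(m \right)} = \frac{-5 + m}{-3 + m}$
$35 v{\left(K{\left(-1,-3 \right)} \right)} \left(-3\right) = 35 \frac{-5 + \frac{2}{-1}}{-3 + \frac{2}{-1}} \left(-3\right) = 35 \frac{-5 + 2 \left(-1\right)}{-3 + 2 \left(-1\right)} \left(-3\right) = 35 \frac{-5 - 2}{-3 - 2} \left(-3\right) = 35 \frac{1}{-5} \left(-7\right) \left(-3\right) = 35 \left(\left(- \frac{1}{5}\right) \left(-7\right)\right) \left(-3\right) = 35 \cdot \frac{7}{5} \left(-3\right) = 49 \left(-3\right) = -147$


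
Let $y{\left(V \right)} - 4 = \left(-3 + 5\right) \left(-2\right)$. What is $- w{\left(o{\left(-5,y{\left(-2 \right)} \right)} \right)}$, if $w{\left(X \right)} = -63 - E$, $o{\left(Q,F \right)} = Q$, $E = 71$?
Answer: $134$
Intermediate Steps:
$y{\left(V \right)} = 0$ ($y{\left(V \right)} = 4 + \left(-3 + 5\right) \left(-2\right) = 4 + 2 \left(-2\right) = 4 - 4 = 0$)
$w{\left(X \right)} = -134$ ($w{\left(X \right)} = -63 - 71 = -134$)
$- w{\left(o{\left(-5,y{\left(-2 \right)} \right)} \right)} = \left(-1\right) \left(-134\right) = 134$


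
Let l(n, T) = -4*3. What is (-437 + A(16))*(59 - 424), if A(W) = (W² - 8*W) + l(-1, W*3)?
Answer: 117165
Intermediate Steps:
l(n, T) = -12
A(W) = -12 + W² - 8*W (A(W) = (W² - 8*W) - 12 = -12 + W² - 8*W)
(-437 + A(16))*(59 - 424) = (-437 + (-12 + 16² - 8*16))*(59 - 424) = (-437 + (-12 + 256 - 128))*(-365) = (-437 + 116)*(-365) = -321*(-365) = 117165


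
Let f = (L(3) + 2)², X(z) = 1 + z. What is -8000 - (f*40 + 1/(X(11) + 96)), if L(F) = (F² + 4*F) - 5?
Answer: -2263681/108 ≈ -20960.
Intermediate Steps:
L(F) = -5 + F² + 4*F
f = 324 (f = ((-5 + 3² + 4*3) + 2)² = ((-5 + 9 + 12) + 2)² = (16 + 2)² = 18² = 324)
-8000 - (f*40 + 1/(X(11) + 96)) = -8000 - (324*40 + 1/((1 + 11) + 96)) = -8000 - (12960 + 1/(12 + 96)) = -8000 - (12960 + 1/108) = -8000 - 1*1399681/108 = -8000 - 1399681/108 = -2263681/108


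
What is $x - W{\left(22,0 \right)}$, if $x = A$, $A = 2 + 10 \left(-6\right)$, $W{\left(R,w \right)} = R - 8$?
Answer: $-72$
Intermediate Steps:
$W{\left(R,w \right)} = -8 + R$
$A = -58$ ($A = 2 - 60 = -58$)
$x = -58$
$x - W{\left(22,0 \right)} = -58 - \left(-8 + 22\right) = -58 - 14 = -72$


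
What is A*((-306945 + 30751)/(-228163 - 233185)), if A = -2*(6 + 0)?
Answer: -828582/115337 ≈ -7.1840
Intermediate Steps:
A = -12 (A = -2*6 = -12)
A*((-306945 + 30751)/(-228163 - 233185)) = -12*(-306945 + 30751)/(-228163 - 233185) = -(-3314328)/(-461348) = -(-3314328)*(-1)/461348 = -12*138097/230674 = -828582/115337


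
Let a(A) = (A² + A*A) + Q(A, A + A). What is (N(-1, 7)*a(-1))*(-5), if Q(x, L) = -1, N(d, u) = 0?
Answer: 0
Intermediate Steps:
a(A) = -1 + 2*A² (a(A) = (A² + A*A) - 1 = (A² + A²) - 1 = 2*A² - 1 = -1 + 2*A²)
(N(-1, 7)*a(-1))*(-5) = (0*(-1 + 2*(-1)²))*(-5) = (0*(-1 + 2*1))*(-5) = (0*(-1 + 2))*(-5) = (0*1)*(-5) = 0*(-5) = 0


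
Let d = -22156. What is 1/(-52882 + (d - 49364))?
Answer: -1/124402 ≈ -8.0384e-6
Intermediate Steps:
1/(-52882 + (d - 49364)) = 1/(-52882 + (-22156 - 49364)) = 1/(-52882 - 71520) = 1/(-124402) = -1/124402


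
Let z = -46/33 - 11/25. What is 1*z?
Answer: -1513/825 ≈ -1.8339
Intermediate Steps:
z = -1513/825 (z = -46*1/33 - 11*1/25 = -46/33 - 11/25 = -1513/825 ≈ -1.8339)
1*z = 1*(-1513/825) = -1513/825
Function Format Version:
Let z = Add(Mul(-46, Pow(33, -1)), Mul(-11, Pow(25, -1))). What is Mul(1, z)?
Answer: Rational(-1513, 825) ≈ -1.8339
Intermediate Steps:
z = Rational(-1513, 825) (z = Add(Mul(-46, Rational(1, 33)), Mul(-11, Rational(1, 25))) = Add(Rational(-46, 33), Rational(-11, 25)) = Rational(-1513, 825) ≈ -1.8339)
Mul(1, z) = Mul(1, Rational(-1513, 825)) = Rational(-1513, 825)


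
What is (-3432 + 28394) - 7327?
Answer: 17635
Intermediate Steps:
(-3432 + 28394) - 7327 = 24962 - 7327 = 17635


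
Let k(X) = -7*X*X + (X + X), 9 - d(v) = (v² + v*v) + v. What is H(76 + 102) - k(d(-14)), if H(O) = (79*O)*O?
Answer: 3456901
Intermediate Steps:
H(O) = 79*O²
d(v) = 9 - v - 2*v² (d(v) = 9 - ((v² + v*v) + v) = 9 - ((v² + v²) + v) = 9 - (2*v² + v) = 9 - (v + 2*v²) = 9 + (-v - 2*v²) = 9 - v - 2*v²)
k(X) = -7*X² + 2*X
H(76 + 102) - k(d(-14)) = 79*(76 + 102)² - (9 - 1*(-14) - 2*(-14)²)*(2 - 7*(9 - 1*(-14) - 2*(-14)²)) = 79*178² - (9 + 14 - 2*196)*(2 - 7*(9 + 14 - 2*196)) = 79*31684 - (9 + 14 - 392)*(2 - 7*(9 + 14 - 392)) = 2503036 - (-369)*(2 - 7*(-369)) = 2503036 - (-369)*(2 + 2583) = 2503036 - (-369)*2585 = 2503036 - 1*(-953865) = 2503036 + 953865 = 3456901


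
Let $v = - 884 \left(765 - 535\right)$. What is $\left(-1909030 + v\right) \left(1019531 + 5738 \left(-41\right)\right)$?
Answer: $-1656659071550$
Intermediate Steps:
$v = -203320$ ($v = \left(-884\right) 230 = -203320$)
$\left(-1909030 + v\right) \left(1019531 + 5738 \left(-41\right)\right) = \left(-1909030 - 203320\right) \left(1019531 + 5738 \left(-41\right)\right) = - 2112350 \left(1019531 - 235258\right) = \left(-2112350\right) 784273 = -1656659071550$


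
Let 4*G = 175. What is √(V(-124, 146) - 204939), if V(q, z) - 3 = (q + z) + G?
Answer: 13*I*√4849/2 ≈ 452.63*I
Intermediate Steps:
G = 175/4 (G = (¼)*175 = 175/4 ≈ 43.750)
V(q, z) = 187/4 + q + z (V(q, z) = 3 + ((q + z) + 175/4) = 3 + (175/4 + q + z) = 187/4 + q + z)
√(V(-124, 146) - 204939) = √((187/4 - 124 + 146) - 204939) = √(275/4 - 204939) = √(-819481/4) = 13*I*√4849/2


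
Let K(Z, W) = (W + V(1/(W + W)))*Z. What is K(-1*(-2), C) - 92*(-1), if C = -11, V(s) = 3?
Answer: 76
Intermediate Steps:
K(Z, W) = Z*(3 + W) (K(Z, W) = (W + 3)*Z = (3 + W)*Z = Z*(3 + W))
K(-1*(-2), C) - 92*(-1) = (-1*(-2))*(3 - 11) - 92*(-1) = 2*(-8) + 92 = -16 + 92 = 76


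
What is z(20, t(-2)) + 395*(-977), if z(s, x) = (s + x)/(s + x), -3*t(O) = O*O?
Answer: -385914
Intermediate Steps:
t(O) = -O**2/3 (t(O) = -O*O/3 = -O**2/3)
z(s, x) = 1
z(20, t(-2)) + 395*(-977) = 1 + 395*(-977) = 1 - 385915 = -385914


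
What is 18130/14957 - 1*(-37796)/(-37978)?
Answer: 61613184/284018473 ≈ 0.21693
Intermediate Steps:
18130/14957 - 1*(-37796)/(-37978) = 18130*(1/14957) + 37796*(-1/37978) = 18130/14957 - 18898/18989 = 61613184/284018473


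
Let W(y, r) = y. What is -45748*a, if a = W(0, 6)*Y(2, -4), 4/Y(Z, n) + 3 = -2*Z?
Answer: 0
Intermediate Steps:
Y(Z, n) = 4/(-3 - 2*Z)
a = 0 (a = 0*(-4/(3 + 2*2)) = 0*(-4/(3 + 4)) = 0*(-4/7) = 0)
-45748*a = -45748*0 = 0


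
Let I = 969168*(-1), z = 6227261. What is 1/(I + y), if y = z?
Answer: 1/5258093 ≈ 1.9018e-7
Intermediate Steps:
I = -969168
y = 6227261
1/(I + y) = 1/(-969168 + 6227261) = 1/5258093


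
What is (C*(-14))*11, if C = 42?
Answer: -6468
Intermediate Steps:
(C*(-14))*11 = (42*(-14))*11 = -588*11 = -6468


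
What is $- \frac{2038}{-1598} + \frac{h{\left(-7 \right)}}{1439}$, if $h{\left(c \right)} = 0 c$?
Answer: $\frac{1019}{799} \approx 1.2753$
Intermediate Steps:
$h{\left(c \right)} = 0$
$- \frac{2038}{-1598} + \frac{h{\left(-7 \right)}}{1439} = - \frac{2038}{-1598} + \frac{0}{1439} = \left(-2038\right) \left(- \frac{1}{1598}\right) + 0 \cdot \frac{1}{1439} = \frac{1019}{799} + 0 = \frac{1019}{799}$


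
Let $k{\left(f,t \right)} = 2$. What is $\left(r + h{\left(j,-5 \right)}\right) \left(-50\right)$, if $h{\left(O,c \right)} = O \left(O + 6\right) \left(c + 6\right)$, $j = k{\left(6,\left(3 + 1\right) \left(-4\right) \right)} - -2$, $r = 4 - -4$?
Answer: $-2400$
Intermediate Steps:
$r = 8$ ($r = 4 + 4 = 8$)
$j = 4$ ($j = 2 - -2 = 2 + 2 = 4$)
$h{\left(O,c \right)} = O \left(6 + O\right) \left(6 + c\right)$
$\left(r + h{\left(j,-5 \right)}\right) \left(-50\right) = \left(8 + 4 \left(36 + 6 \cdot 4 + 6 \left(-5\right) + 4 \left(-5\right)\right)\right) \left(-50\right) = \left(8 + 4 \left(36 + 24 - 30 - 20\right)\right) \left(-50\right) = \left(8 + 4 \cdot 10\right) \left(-50\right) = \left(8 + 40\right) \left(-50\right) = 48 \left(-50\right) = -2400$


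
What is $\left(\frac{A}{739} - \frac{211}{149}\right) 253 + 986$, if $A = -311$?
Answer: $\frac{57395642}{110111} \approx 521.25$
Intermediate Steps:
$\left(\frac{A}{739} - \frac{211}{149}\right) 253 + 986 = \left(- \frac{311}{739} - \frac{211}{149}\right) 253 + 986 = \left(- \frac{202268}{110111}\right) 253 + 986 = - \frac{51173804}{110111} + 986 = \frac{57395642}{110111}$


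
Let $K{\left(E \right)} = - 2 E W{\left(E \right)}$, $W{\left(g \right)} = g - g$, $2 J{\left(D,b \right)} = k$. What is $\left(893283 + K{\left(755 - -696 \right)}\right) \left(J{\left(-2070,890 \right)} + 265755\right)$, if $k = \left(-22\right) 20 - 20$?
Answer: $237188968575$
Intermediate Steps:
$k = -460$ ($k = -440 - 20 = -460$)
$J{\left(D,b \right)} = -230$ ($J{\left(D,b \right)} = \frac{1}{2} \left(-460\right) = -230$)
$W{\left(g \right)} = 0$
$K{\left(E \right)} = 0$ ($K{\left(E \right)} = - 2 E 0 = 0$)
$\left(893283 + K{\left(755 - -696 \right)}\right) \left(J{\left(-2070,890 \right)} + 265755\right) = \left(893283 + 0\right) \left(-230 + 265755\right) = 893283 \cdot 265525 = 237188968575$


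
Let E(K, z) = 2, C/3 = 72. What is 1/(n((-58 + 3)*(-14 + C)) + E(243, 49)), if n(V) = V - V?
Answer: ½ ≈ 0.50000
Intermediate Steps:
C = 216 (C = 3*72 = 216)
n(V) = 0
1/(n((-58 + 3)*(-14 + C)) + E(243, 49)) = 1/(0 + 2) = 1/2 = ½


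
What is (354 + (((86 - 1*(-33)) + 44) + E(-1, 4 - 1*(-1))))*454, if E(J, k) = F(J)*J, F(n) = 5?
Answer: 232448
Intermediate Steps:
E(J, k) = 5*J
(354 + (((86 - 1*(-33)) + 44) + E(-1, 4 - 1*(-1))))*454 = (354 + (((86 - 1*(-33)) + 44) + 5*(-1)))*454 = (354 + (((86 + 33) + 44) - 5))*454 = (354 + ((119 + 44) - 5))*454 = (354 + (163 - 5))*454 = (354 + 158)*454 = 512*454 = 232448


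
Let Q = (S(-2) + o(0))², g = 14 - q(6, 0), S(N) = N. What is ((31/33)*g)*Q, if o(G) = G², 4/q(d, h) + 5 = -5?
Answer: 2976/55 ≈ 54.109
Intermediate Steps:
q(d, h) = -⅖ (q(d, h) = 4/(-5 - 5) = 4/(-10) = 4*(-⅒) = -⅖)
g = 72/5 (g = 14 - 1*(-⅖) = 14 + ⅖ = 72/5 ≈ 14.400)
Q = 4 (Q = (-2 + 0²)² = (-2 + 0)² = (-2)² = 4)
((31/33)*g)*Q = ((31/33)*(72/5))*4 = (744/55)*4 = 2976/55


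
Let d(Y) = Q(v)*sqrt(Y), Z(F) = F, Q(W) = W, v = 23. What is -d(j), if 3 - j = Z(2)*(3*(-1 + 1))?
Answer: -23*sqrt(3) ≈ -39.837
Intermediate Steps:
j = 3 (j = 3 - 2*3*(-1 + 1) = 3 - 2*3*0 = 3 - 2*0 = 3 - 1*0 = 3 + 0 = 3)
d(Y) = 23*sqrt(Y)
-d(j) = -23*sqrt(3)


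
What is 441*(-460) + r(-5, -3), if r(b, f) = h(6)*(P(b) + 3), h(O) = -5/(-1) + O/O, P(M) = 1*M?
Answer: -202872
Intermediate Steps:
P(M) = M
h(O) = 6 (h(O) = -5*(-1) + 1 = 5 + 1 = 6)
r(b, f) = 18 + 6*b (r(b, f) = 6*(b + 3) = 6*(3 + b) = 18 + 6*b)
441*(-460) + r(-5, -3) = 441*(-460) + (18 + 6*(-5)) = -202860 + (18 - 30) = -202860 - 12 = -202872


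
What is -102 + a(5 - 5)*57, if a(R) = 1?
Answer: -45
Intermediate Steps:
-102 + a(5 - 5)*57 = -102 + 1*57 = -102 + 57 = -45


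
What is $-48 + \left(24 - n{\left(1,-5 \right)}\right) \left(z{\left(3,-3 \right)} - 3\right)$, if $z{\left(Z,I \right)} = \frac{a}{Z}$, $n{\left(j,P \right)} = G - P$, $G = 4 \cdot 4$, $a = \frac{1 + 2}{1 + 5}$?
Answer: $- \frac{113}{2} \approx -56.5$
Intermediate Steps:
$a = \frac{1}{2}$ ($a = \frac{3}{6} = 3 \cdot \frac{1}{6} = \frac{1}{2} \approx 0.5$)
$G = 16$
$n{\left(j,P \right)} = 16 - P$
$z{\left(Z,I \right)} = \frac{1}{2 Z}$
$-48 + \left(24 - n{\left(1,-5 \right)}\right) \left(z{\left(3,-3 \right)} - 3\right) = -48 + \left(24 - \left(16 - -5\right)\right) \left(\frac{1}{2 \cdot 3} - 3\right) = -48 + \left(24 - \left(16 + 5\right)\right) \left(\frac{1}{2} \cdot \frac{1}{3} - 3\right) = -48 + \left(24 - 21\right) \left(\frac{1}{6} - 3\right) = -48 + \left(24 - 21\right) \left(- \frac{17}{6}\right) = -48 + 3 \left(- \frac{17}{6}\right) = -48 - \frac{17}{2} = - \frac{113}{2}$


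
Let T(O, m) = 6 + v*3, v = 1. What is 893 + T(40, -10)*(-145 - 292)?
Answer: -3040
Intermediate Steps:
T(O, m) = 9 (T(O, m) = 6 + 1*3 = 6 + 3 = 9)
893 + T(40, -10)*(-145 - 292) = 893 + 9*(-145 - 292) = 893 + 9*(-437) = 893 - 3933 = -3040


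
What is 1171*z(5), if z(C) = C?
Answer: 5855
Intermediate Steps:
1171*z(5) = 1171*5 = 5855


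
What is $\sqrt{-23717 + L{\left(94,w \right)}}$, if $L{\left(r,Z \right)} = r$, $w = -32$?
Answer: $i \sqrt{23623} \approx 153.7 i$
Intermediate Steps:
$\sqrt{-23717 + L{\left(94,w \right)}} = \sqrt{-23717 + 94} = \sqrt{-23623} = i \sqrt{23623}$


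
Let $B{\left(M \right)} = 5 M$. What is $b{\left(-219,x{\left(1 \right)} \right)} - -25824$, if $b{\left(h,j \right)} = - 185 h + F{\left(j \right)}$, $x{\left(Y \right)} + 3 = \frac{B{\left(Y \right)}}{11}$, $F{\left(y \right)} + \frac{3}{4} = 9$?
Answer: $\frac{265389}{4} \approx 66347.0$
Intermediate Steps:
$F{\left(y \right)} = \frac{33}{4}$ ($F{\left(y \right)} = - \frac{3}{4} + 9 = \frac{33}{4}$)
$x{\left(Y \right)} = -3 + \frac{5 Y}{11}$
$b{\left(h,j \right)} = \frac{33}{4} - 185 h$ ($b{\left(h,j \right)} = - 185 h + \frac{33}{4} = \frac{33}{4} - 185 h$)
$b{\left(-219,x{\left(1 \right)} \right)} - -25824 = \left(\frac{33}{4} - -40515\right) - -25824 = \left(\frac{33}{4} + 40515\right) + 25824 = \frac{162093}{4} + 25824 = \frac{265389}{4}$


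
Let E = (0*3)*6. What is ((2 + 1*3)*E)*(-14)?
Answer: 0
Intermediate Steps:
E = 0 (E = 0*6 = 0)
((2 + 1*3)*E)*(-14) = ((2 + 1*3)*0)*(-14) = ((2 + 3)*0)*(-14) = (5*0)*(-14) = 0*(-14) = 0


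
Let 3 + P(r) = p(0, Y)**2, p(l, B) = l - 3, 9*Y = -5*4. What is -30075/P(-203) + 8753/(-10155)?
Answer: -101821381/20310 ≈ -5013.4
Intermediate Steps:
Y = -20/9 (Y = (-5*4)/9 = (1/9)*(-20) = -20/9 ≈ -2.2222)
p(l, B) = -3 + l
P(r) = 6 (P(r) = -3 + (-3 + 0)**2 = -3 + (-3)**2 = -3 + 9 = 6)
-30075/P(-203) + 8753/(-10155) = -30075/6 + 8753/(-10155) = -30075*1/6 + 8753*(-1/10155) = -10025/2 - 8753/10155 = -101821381/20310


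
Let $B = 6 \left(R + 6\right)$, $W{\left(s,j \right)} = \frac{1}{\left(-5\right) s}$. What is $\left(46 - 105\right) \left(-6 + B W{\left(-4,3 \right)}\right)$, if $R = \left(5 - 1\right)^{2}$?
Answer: $- \frac{177}{5} \approx -35.4$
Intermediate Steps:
$W{\left(s,j \right)} = - \frac{1}{5 s}$
$R = 16$ ($R = 4^{2} = 16$)
$B = 132$ ($B = 6 \left(16 + 6\right) = 6 \cdot 22 = 132$)
$\left(46 - 105\right) \left(-6 + B W{\left(-4,3 \right)}\right) = \left(46 - 105\right) \left(-6 + 132 \left(- \frac{1}{5 \left(-4\right)}\right)\right) = - 59 \left(-6 + 132 \left(\left(- \frac{1}{5}\right) \left(- \frac{1}{4}\right)\right)\right) = - 59 \left(-6 + 132 \cdot \frac{1}{20}\right) = - 59 \left(-6 + \frac{33}{5}\right) = \left(-59\right) \frac{3}{5} = - \frac{177}{5}$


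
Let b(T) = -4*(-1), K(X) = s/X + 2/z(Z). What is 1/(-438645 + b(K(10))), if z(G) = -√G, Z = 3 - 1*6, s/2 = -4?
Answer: -1/438641 ≈ -2.2798e-6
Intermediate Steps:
s = -8 (s = 2*(-4) = -8)
Z = -3 (Z = 3 - 6 = -3)
K(X) = -8/X + 2*I*√3/3 (K(X) = -8/X + 2/((-√(-3))) = -8/X + 2/((-I*√3)) = -8/X + 2*(I*√3/3) = -8/X + 2*I*√3/3)
b(T) = 4
1/(-438645 + b(K(10))) = 1/(-438645 + 4) = 1/(-438641) = -1/438641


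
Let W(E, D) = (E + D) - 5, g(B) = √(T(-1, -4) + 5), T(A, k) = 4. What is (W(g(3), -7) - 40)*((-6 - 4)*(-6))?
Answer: -2940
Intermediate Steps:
g(B) = 3 (g(B) = √(4 + 5) = √9 = 3)
W(E, D) = -5 + D + E (W(E, D) = (D + E) - 5 = -5 + D + E)
(W(g(3), -7) - 40)*((-6 - 4)*(-6)) = ((-5 - 7 + 3) - 40)*((-6 - 4)*(-6)) = (-9 - 40)*(-10*(-6)) = -49*60 = -2940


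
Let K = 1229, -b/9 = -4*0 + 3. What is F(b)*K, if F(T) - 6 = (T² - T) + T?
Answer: 903315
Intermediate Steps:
b = -27 (b = -9*(-4*0 + 3) = -9*(0 + 3) = -9*3 = -27)
F(T) = 6 + T² (F(T) = 6 + ((T² - T) + T) = 6 + T²)
F(b)*K = (6 + (-27)²)*1229 = (6 + 729)*1229 = 735*1229 = 903315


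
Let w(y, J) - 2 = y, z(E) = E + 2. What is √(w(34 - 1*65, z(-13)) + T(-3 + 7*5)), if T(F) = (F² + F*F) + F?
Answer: √2051 ≈ 45.288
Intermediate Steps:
z(E) = 2 + E
w(y, J) = 2 + y
T(F) = F + 2*F² (T(F) = (F² + F²) + F = 2*F² + F = F + 2*F²)
√(w(34 - 1*65, z(-13)) + T(-3 + 7*5)) = √((2 + (34 - 1*65)) + (-3 + 7*5)*(1 + 2*(-3 + 7*5))) = √((2 + (34 - 65)) + (-3 + 35)*(1 + 2*(-3 + 35))) = √((2 - 31) + 32*(1 + 2*32)) = √(-29 + 32*(1 + 64)) = √(-29 + 32*65) = √(-29 + 2080) = √2051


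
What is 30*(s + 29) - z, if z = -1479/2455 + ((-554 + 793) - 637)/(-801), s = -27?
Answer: 118194889/1966455 ≈ 60.106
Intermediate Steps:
z = -207589/1966455 (z = -1479*1/2455 + (239 - 637)*(-1/801) = -1479/2455 - 398*(-1/801) = -1479/2455 + 398/801 = -207589/1966455 ≈ -0.10557)
30*(s + 29) - z = 30*(-27 + 29) - 1*(-207589/1966455) = 30*2 + 207589/1966455 = 60 + 207589/1966455 = 118194889/1966455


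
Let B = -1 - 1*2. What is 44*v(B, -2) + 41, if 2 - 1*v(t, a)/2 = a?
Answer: 393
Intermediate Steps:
B = -3 (B = -1 - 2 = -3)
v(t, a) = 4 - 2*a
44*v(B, -2) + 41 = 44*(4 - 2*(-2)) + 41 = 44*(4 + 4) + 41 = 44*8 + 41 = 352 + 41 = 393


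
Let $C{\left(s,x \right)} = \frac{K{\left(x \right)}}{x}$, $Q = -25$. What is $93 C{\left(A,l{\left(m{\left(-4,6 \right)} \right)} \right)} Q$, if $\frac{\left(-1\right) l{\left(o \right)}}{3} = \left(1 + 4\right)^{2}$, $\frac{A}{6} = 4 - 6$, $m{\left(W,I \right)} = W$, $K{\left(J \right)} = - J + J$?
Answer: $0$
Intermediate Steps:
$K{\left(J \right)} = 0$
$A = -12$ ($A = 6 \left(4 - 6\right) = 6 \left(-2\right) = -12$)
$l{\left(o \right)} = -75$ ($l{\left(o \right)} = - 3 \left(1 + 4\right)^{2} = - 3 \cdot 5^{2} = \left(-3\right) 25 = -75$)
$C{\left(s,x \right)} = 0$ ($C{\left(s,x \right)} = \frac{0}{x} = 0$)
$93 C{\left(A,l{\left(m{\left(-4,6 \right)} \right)} \right)} Q = 93 \cdot 0 \left(-25\right) = 0 \left(-25\right) = 0$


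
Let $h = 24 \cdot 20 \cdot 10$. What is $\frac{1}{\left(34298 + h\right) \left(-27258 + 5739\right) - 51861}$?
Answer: $- \frac{1}{841401723} \approx -1.1885 \cdot 10^{-9}$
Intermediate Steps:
$h = 4800$ ($h = 480 \cdot 10 = 4800$)
$\frac{1}{\left(34298 + h\right) \left(-27258 + 5739\right) - 51861} = \frac{1}{\left(34298 + 4800\right) \left(-27258 + 5739\right) - 51861} = \frac{1}{39098 \left(-21519\right) - 51861} = \frac{1}{-841349862 - 51861} = \frac{1}{-841401723} = - \frac{1}{841401723}$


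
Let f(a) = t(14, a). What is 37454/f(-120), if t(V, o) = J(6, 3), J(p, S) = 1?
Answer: 37454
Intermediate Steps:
t(V, o) = 1
f(a) = 1
37454/f(-120) = 37454/1 = 37454*1 = 37454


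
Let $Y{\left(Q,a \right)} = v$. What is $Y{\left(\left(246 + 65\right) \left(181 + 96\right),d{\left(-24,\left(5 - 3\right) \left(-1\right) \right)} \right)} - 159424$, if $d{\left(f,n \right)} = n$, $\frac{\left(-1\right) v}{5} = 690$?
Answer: $-162874$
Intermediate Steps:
$v = -3450$ ($v = \left(-5\right) 690 = -3450$)
$Y{\left(Q,a \right)} = -3450$
$Y{\left(\left(246 + 65\right) \left(181 + 96\right),d{\left(-24,\left(5 - 3\right) \left(-1\right) \right)} \right)} - 159424 = -3450 - 159424 = -162874$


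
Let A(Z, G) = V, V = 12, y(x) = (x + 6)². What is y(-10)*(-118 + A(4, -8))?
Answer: -1696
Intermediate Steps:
y(x) = (6 + x)²
A(Z, G) = 12
y(-10)*(-118 + A(4, -8)) = (6 - 10)²*(-118 + 12) = (-4)²*(-106) = 16*(-106) = -1696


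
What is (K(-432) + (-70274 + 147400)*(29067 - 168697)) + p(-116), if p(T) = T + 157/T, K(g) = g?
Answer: -1249216055805/116 ≈ -1.0769e+10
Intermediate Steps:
(K(-432) + (-70274 + 147400)*(29067 - 168697)) + p(-116) = (-432 + (-70274 + 147400)*(29067 - 168697)) + (-116 + 157/(-116)) = (-432 + 77126*(-139630)) + (-116 + 157*(-1/116)) = (-432 - 10769103380) + (-116 - 157/116) = -10769103812 - 13613/116 = -1249216055805/116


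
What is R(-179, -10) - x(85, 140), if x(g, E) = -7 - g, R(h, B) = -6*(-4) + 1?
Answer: 117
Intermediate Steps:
R(h, B) = 25 (R(h, B) = 24 + 1 = 25)
R(-179, -10) - x(85, 140) = 25 - (-7 - 1*85) = 25 - (-7 - 85) = 25 - 1*(-92) = 25 + 92 = 117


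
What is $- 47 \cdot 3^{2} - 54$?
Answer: $-477$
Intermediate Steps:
$- 47 \cdot 3^{2} - 54 = \left(-47\right) 9 - 54 = -423 - 54 = -477$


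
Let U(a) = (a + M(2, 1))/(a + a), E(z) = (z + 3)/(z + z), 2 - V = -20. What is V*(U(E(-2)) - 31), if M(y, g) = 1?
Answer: -715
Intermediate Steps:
V = 22 (V = 2 - 1*(-20) = 2 + 20 = 22)
E(z) = (3 + z)/(2*z) (E(z) = (3 + z)/((2*z)) = (3 + z)*(1/(2*z)) = (3 + z)/(2*z))
U(a) = (1 + a)/(2*a) (U(a) = (a + 1)/(a + a) = (1 + a)/((2*a)) = (1 + a)*(1/(2*a)) = (1 + a)/(2*a))
V*(U(E(-2)) - 31) = 22*((1 + (1/2)*(3 - 2)/(-2))/(2*(((1/2)*(3 - 2)/(-2)))) - 31) = 22*((1 + (1/2)*(-1/2)*1)/(2*(((1/2)*(-1/2)*1))) - 31) = 22*((1 - 1/4)/(2*(-1/4)) - 31) = 22*((1/2)*(-4)*(3/4) - 31) = 22*(-3/2 - 31) = 22*(-65/2) = -715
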